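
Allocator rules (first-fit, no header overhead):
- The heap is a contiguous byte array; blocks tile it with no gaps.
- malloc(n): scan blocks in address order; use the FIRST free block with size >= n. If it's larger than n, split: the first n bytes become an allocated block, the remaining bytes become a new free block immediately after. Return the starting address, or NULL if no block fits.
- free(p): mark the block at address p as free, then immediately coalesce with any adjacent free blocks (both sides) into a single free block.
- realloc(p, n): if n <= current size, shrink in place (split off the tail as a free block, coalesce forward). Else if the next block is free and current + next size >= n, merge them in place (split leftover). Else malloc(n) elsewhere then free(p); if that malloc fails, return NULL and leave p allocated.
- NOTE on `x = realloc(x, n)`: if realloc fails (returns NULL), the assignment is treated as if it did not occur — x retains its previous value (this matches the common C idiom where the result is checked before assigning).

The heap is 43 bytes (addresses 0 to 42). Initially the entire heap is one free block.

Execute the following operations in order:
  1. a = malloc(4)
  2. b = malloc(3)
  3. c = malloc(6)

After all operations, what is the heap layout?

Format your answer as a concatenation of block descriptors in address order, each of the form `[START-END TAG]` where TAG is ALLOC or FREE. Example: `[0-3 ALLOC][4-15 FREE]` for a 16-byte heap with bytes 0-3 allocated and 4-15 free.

Answer: [0-3 ALLOC][4-6 ALLOC][7-12 ALLOC][13-42 FREE]

Derivation:
Op 1: a = malloc(4) -> a = 0; heap: [0-3 ALLOC][4-42 FREE]
Op 2: b = malloc(3) -> b = 4; heap: [0-3 ALLOC][4-6 ALLOC][7-42 FREE]
Op 3: c = malloc(6) -> c = 7; heap: [0-3 ALLOC][4-6 ALLOC][7-12 ALLOC][13-42 FREE]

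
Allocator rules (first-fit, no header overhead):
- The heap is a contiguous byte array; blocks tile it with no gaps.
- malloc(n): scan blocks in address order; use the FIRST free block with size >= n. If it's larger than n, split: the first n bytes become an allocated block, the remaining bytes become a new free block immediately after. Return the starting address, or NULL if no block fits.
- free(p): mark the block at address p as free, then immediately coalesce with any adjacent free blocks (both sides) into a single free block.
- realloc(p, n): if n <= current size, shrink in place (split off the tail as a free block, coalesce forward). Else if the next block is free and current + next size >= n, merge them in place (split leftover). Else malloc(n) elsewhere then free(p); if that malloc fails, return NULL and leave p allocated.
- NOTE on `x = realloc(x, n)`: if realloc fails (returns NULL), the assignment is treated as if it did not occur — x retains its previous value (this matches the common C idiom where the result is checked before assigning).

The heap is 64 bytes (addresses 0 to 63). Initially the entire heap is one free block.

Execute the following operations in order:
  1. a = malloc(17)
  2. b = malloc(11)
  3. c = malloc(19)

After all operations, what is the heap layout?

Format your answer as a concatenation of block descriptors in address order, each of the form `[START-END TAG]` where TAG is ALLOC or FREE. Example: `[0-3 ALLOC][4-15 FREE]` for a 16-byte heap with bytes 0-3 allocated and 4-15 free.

Answer: [0-16 ALLOC][17-27 ALLOC][28-46 ALLOC][47-63 FREE]

Derivation:
Op 1: a = malloc(17) -> a = 0; heap: [0-16 ALLOC][17-63 FREE]
Op 2: b = malloc(11) -> b = 17; heap: [0-16 ALLOC][17-27 ALLOC][28-63 FREE]
Op 3: c = malloc(19) -> c = 28; heap: [0-16 ALLOC][17-27 ALLOC][28-46 ALLOC][47-63 FREE]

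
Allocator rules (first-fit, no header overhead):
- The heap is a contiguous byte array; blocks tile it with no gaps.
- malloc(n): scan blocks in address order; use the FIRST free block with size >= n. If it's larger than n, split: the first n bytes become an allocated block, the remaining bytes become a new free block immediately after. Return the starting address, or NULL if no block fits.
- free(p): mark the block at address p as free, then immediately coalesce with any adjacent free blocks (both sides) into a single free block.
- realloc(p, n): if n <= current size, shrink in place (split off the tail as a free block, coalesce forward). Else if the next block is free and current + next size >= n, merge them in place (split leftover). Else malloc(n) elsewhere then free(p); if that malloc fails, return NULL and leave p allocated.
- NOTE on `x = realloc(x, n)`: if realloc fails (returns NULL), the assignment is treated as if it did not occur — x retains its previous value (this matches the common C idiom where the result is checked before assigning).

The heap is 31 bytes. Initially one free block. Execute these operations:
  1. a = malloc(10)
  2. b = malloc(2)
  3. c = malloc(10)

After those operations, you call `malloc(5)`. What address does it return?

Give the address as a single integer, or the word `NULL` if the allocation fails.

Op 1: a = malloc(10) -> a = 0; heap: [0-9 ALLOC][10-30 FREE]
Op 2: b = malloc(2) -> b = 10; heap: [0-9 ALLOC][10-11 ALLOC][12-30 FREE]
Op 3: c = malloc(10) -> c = 12; heap: [0-9 ALLOC][10-11 ALLOC][12-21 ALLOC][22-30 FREE]
malloc(5): first-fit scan over [0-9 ALLOC][10-11 ALLOC][12-21 ALLOC][22-30 FREE] -> 22

Answer: 22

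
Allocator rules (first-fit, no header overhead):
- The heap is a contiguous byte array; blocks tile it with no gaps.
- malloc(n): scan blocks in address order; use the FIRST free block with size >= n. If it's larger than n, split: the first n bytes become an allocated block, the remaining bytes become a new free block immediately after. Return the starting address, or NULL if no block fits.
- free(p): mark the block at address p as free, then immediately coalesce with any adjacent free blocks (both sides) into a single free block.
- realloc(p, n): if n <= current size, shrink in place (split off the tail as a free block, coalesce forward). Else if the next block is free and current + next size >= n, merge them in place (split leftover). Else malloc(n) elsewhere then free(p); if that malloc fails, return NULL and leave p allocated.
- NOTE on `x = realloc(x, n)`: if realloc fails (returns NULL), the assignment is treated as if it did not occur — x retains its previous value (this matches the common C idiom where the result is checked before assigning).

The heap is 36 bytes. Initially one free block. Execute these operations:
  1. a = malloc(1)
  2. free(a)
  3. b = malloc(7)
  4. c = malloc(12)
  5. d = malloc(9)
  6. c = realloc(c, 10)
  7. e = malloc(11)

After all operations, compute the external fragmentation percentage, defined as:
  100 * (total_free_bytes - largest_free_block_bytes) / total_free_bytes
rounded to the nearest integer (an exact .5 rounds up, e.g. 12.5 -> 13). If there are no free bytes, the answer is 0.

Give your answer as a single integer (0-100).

Op 1: a = malloc(1) -> a = 0; heap: [0-0 ALLOC][1-35 FREE]
Op 2: free(a) -> (freed a); heap: [0-35 FREE]
Op 3: b = malloc(7) -> b = 0; heap: [0-6 ALLOC][7-35 FREE]
Op 4: c = malloc(12) -> c = 7; heap: [0-6 ALLOC][7-18 ALLOC][19-35 FREE]
Op 5: d = malloc(9) -> d = 19; heap: [0-6 ALLOC][7-18 ALLOC][19-27 ALLOC][28-35 FREE]
Op 6: c = realloc(c, 10) -> c = 7; heap: [0-6 ALLOC][7-16 ALLOC][17-18 FREE][19-27 ALLOC][28-35 FREE]
Op 7: e = malloc(11) -> e = NULL; heap: [0-6 ALLOC][7-16 ALLOC][17-18 FREE][19-27 ALLOC][28-35 FREE]
Free blocks: [2 8] total_free=10 largest=8 -> 100*(10-8)/10 = 200/10 = 20

Answer: 20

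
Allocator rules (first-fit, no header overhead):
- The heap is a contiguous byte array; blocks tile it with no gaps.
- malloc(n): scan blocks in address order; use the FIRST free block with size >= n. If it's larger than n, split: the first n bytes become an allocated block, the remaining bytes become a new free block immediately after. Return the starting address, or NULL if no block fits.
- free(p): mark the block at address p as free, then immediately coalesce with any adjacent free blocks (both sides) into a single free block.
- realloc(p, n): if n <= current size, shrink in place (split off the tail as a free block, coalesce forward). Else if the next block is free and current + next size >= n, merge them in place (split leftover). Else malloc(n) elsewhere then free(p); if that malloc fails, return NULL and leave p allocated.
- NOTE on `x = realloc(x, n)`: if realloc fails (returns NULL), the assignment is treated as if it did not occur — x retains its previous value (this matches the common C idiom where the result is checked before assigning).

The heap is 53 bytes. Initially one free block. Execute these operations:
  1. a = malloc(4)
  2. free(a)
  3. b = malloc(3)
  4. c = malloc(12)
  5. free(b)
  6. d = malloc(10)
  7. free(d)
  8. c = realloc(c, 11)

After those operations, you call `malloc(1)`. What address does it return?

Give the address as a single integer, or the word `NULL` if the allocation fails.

Answer: 0

Derivation:
Op 1: a = malloc(4) -> a = 0; heap: [0-3 ALLOC][4-52 FREE]
Op 2: free(a) -> (freed a); heap: [0-52 FREE]
Op 3: b = malloc(3) -> b = 0; heap: [0-2 ALLOC][3-52 FREE]
Op 4: c = malloc(12) -> c = 3; heap: [0-2 ALLOC][3-14 ALLOC][15-52 FREE]
Op 5: free(b) -> (freed b); heap: [0-2 FREE][3-14 ALLOC][15-52 FREE]
Op 6: d = malloc(10) -> d = 15; heap: [0-2 FREE][3-14 ALLOC][15-24 ALLOC][25-52 FREE]
Op 7: free(d) -> (freed d); heap: [0-2 FREE][3-14 ALLOC][15-52 FREE]
Op 8: c = realloc(c, 11) -> c = 3; heap: [0-2 FREE][3-13 ALLOC][14-52 FREE]
malloc(1): first-fit scan over [0-2 FREE][3-13 ALLOC][14-52 FREE] -> 0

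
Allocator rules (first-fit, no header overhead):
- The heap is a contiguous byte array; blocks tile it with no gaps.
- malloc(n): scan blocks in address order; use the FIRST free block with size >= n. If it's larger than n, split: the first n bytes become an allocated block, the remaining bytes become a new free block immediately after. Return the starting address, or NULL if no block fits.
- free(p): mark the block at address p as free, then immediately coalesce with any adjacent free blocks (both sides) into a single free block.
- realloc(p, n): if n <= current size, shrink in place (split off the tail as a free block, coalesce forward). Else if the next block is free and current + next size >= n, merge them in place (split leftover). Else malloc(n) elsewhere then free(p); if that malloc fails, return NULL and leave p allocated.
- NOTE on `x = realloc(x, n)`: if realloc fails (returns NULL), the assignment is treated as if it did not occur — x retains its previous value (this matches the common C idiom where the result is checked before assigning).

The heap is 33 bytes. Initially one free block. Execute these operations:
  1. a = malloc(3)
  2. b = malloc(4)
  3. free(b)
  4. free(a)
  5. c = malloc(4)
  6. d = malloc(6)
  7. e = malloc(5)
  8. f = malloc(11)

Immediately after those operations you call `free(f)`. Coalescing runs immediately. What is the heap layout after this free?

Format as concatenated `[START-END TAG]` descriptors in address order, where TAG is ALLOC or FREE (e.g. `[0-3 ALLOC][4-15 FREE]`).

Answer: [0-3 ALLOC][4-9 ALLOC][10-14 ALLOC][15-32 FREE]

Derivation:
Op 1: a = malloc(3) -> a = 0; heap: [0-2 ALLOC][3-32 FREE]
Op 2: b = malloc(4) -> b = 3; heap: [0-2 ALLOC][3-6 ALLOC][7-32 FREE]
Op 3: free(b) -> (freed b); heap: [0-2 ALLOC][3-32 FREE]
Op 4: free(a) -> (freed a); heap: [0-32 FREE]
Op 5: c = malloc(4) -> c = 0; heap: [0-3 ALLOC][4-32 FREE]
Op 6: d = malloc(6) -> d = 4; heap: [0-3 ALLOC][4-9 ALLOC][10-32 FREE]
Op 7: e = malloc(5) -> e = 10; heap: [0-3 ALLOC][4-9 ALLOC][10-14 ALLOC][15-32 FREE]
Op 8: f = malloc(11) -> f = 15; heap: [0-3 ALLOC][4-9 ALLOC][10-14 ALLOC][15-25 ALLOC][26-32 FREE]
free(f): f = 15 -> block [15-25 ALLOC]; mark free, coalesce with adjacent free neighbors -> [0-3 ALLOC][4-9 ALLOC][10-14 ALLOC][15-32 FREE]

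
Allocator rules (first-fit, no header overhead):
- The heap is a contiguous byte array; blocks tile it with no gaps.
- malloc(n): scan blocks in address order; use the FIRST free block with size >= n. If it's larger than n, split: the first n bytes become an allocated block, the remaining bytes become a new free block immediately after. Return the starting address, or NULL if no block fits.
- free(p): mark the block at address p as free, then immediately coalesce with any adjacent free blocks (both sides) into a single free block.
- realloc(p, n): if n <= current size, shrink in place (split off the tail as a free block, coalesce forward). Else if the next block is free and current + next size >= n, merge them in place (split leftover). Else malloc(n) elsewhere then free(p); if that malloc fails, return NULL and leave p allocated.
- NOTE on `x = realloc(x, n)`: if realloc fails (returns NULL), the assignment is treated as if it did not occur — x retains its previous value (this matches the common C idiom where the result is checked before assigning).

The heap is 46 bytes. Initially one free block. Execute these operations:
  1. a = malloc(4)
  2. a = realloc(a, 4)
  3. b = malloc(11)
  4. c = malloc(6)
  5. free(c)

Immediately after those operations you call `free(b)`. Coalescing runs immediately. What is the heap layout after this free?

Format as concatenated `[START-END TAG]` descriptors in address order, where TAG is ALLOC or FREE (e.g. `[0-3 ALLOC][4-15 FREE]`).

Answer: [0-3 ALLOC][4-45 FREE]

Derivation:
Op 1: a = malloc(4) -> a = 0; heap: [0-3 ALLOC][4-45 FREE]
Op 2: a = realloc(a, 4) -> a = 0; heap: [0-3 ALLOC][4-45 FREE]
Op 3: b = malloc(11) -> b = 4; heap: [0-3 ALLOC][4-14 ALLOC][15-45 FREE]
Op 4: c = malloc(6) -> c = 15; heap: [0-3 ALLOC][4-14 ALLOC][15-20 ALLOC][21-45 FREE]
Op 5: free(c) -> (freed c); heap: [0-3 ALLOC][4-14 ALLOC][15-45 FREE]
free(b): b = 4 -> block [4-14 ALLOC]; mark free, coalesce with adjacent free neighbors -> [0-3 ALLOC][4-45 FREE]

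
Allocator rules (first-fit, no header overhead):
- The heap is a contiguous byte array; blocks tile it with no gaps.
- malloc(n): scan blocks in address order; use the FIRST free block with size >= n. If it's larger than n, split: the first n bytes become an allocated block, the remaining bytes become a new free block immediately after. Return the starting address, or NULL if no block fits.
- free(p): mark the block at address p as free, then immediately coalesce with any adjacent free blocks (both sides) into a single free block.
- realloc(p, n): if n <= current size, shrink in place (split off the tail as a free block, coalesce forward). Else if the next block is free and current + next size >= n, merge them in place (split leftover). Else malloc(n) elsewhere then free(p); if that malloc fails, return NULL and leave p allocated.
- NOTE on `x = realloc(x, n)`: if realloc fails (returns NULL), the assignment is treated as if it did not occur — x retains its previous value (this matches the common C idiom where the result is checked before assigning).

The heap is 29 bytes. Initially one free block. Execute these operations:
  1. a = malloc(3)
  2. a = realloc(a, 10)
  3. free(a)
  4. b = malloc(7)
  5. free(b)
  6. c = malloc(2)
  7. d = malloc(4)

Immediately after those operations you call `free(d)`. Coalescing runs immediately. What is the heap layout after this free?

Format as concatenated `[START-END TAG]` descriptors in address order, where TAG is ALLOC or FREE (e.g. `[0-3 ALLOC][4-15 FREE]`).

Op 1: a = malloc(3) -> a = 0; heap: [0-2 ALLOC][3-28 FREE]
Op 2: a = realloc(a, 10) -> a = 0; heap: [0-9 ALLOC][10-28 FREE]
Op 3: free(a) -> (freed a); heap: [0-28 FREE]
Op 4: b = malloc(7) -> b = 0; heap: [0-6 ALLOC][7-28 FREE]
Op 5: free(b) -> (freed b); heap: [0-28 FREE]
Op 6: c = malloc(2) -> c = 0; heap: [0-1 ALLOC][2-28 FREE]
Op 7: d = malloc(4) -> d = 2; heap: [0-1 ALLOC][2-5 ALLOC][6-28 FREE]
free(d): d = 2 -> block [2-5 ALLOC]; mark free, coalesce with adjacent free neighbors -> [0-1 ALLOC][2-28 FREE]

Answer: [0-1 ALLOC][2-28 FREE]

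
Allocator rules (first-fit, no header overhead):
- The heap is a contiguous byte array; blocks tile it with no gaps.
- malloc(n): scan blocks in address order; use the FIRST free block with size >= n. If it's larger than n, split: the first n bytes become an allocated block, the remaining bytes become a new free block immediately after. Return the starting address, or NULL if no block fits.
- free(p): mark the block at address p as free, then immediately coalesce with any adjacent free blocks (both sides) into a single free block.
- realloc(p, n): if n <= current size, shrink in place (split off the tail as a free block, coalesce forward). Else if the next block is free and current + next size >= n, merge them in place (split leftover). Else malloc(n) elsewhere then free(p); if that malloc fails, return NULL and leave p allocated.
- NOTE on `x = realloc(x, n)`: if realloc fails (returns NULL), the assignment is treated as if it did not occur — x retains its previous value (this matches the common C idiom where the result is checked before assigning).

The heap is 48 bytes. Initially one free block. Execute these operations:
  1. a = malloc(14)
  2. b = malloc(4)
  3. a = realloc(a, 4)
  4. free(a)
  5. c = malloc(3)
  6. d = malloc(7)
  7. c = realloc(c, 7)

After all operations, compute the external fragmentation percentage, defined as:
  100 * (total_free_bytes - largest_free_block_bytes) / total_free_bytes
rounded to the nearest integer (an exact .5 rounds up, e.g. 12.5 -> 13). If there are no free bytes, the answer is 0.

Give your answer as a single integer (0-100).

Op 1: a = malloc(14) -> a = 0; heap: [0-13 ALLOC][14-47 FREE]
Op 2: b = malloc(4) -> b = 14; heap: [0-13 ALLOC][14-17 ALLOC][18-47 FREE]
Op 3: a = realloc(a, 4) -> a = 0; heap: [0-3 ALLOC][4-13 FREE][14-17 ALLOC][18-47 FREE]
Op 4: free(a) -> (freed a); heap: [0-13 FREE][14-17 ALLOC][18-47 FREE]
Op 5: c = malloc(3) -> c = 0; heap: [0-2 ALLOC][3-13 FREE][14-17 ALLOC][18-47 FREE]
Op 6: d = malloc(7) -> d = 3; heap: [0-2 ALLOC][3-9 ALLOC][10-13 FREE][14-17 ALLOC][18-47 FREE]
Op 7: c = realloc(c, 7) -> c = 18; heap: [0-2 FREE][3-9 ALLOC][10-13 FREE][14-17 ALLOC][18-24 ALLOC][25-47 FREE]
Free blocks: [3 4 23] total_free=30 largest=23 -> 100*(30-23)/30 = 700/30 ≈ 23.333 -> rounds to 23

Answer: 23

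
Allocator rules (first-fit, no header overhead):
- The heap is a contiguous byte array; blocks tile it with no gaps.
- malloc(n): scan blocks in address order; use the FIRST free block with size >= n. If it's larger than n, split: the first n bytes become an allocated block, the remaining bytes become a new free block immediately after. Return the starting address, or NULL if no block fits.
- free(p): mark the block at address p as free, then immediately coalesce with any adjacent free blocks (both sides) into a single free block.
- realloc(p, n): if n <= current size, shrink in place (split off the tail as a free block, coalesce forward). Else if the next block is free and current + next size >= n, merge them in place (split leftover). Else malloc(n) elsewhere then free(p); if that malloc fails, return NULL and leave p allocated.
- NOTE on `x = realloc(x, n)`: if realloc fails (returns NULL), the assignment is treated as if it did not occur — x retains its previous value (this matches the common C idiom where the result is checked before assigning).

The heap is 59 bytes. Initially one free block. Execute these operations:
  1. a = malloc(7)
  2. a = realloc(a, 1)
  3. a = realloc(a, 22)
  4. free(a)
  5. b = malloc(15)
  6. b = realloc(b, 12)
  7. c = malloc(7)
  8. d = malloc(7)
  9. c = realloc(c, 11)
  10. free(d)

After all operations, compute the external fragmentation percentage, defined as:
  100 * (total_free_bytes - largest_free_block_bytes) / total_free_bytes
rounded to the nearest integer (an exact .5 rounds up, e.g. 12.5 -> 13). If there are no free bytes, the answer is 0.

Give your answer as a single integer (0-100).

Answer: 39

Derivation:
Op 1: a = malloc(7) -> a = 0; heap: [0-6 ALLOC][7-58 FREE]
Op 2: a = realloc(a, 1) -> a = 0; heap: [0-0 ALLOC][1-58 FREE]
Op 3: a = realloc(a, 22) -> a = 0; heap: [0-21 ALLOC][22-58 FREE]
Op 4: free(a) -> (freed a); heap: [0-58 FREE]
Op 5: b = malloc(15) -> b = 0; heap: [0-14 ALLOC][15-58 FREE]
Op 6: b = realloc(b, 12) -> b = 0; heap: [0-11 ALLOC][12-58 FREE]
Op 7: c = malloc(7) -> c = 12; heap: [0-11 ALLOC][12-18 ALLOC][19-58 FREE]
Op 8: d = malloc(7) -> d = 19; heap: [0-11 ALLOC][12-18 ALLOC][19-25 ALLOC][26-58 FREE]
Op 9: c = realloc(c, 11) -> c = 26; heap: [0-11 ALLOC][12-18 FREE][19-25 ALLOC][26-36 ALLOC][37-58 FREE]
Op 10: free(d) -> (freed d); heap: [0-11 ALLOC][12-25 FREE][26-36 ALLOC][37-58 FREE]
Free blocks: [14 22] total_free=36 largest=22 -> 100*(36-22)/36 = 1400/36 ≈ 38.889 -> rounds to 39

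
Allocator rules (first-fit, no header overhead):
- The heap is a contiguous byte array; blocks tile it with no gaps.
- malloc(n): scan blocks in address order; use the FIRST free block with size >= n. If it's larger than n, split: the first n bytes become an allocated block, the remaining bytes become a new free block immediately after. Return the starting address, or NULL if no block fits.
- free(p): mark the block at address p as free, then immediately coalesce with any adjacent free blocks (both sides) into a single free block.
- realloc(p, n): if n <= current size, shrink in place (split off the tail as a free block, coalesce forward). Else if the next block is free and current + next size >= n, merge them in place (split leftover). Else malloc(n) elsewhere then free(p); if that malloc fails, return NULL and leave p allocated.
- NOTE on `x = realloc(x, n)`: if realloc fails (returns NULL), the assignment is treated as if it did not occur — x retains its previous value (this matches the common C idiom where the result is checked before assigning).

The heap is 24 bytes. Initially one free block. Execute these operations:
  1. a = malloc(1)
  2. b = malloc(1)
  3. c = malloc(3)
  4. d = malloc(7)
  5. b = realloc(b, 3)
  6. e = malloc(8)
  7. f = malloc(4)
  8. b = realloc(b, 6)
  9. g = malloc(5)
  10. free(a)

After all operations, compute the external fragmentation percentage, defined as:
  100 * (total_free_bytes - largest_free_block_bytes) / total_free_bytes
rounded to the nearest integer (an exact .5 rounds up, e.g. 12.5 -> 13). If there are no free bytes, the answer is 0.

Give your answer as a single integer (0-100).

Answer: 33

Derivation:
Op 1: a = malloc(1) -> a = 0; heap: [0-0 ALLOC][1-23 FREE]
Op 2: b = malloc(1) -> b = 1; heap: [0-0 ALLOC][1-1 ALLOC][2-23 FREE]
Op 3: c = malloc(3) -> c = 2; heap: [0-0 ALLOC][1-1 ALLOC][2-4 ALLOC][5-23 FREE]
Op 4: d = malloc(7) -> d = 5; heap: [0-0 ALLOC][1-1 ALLOC][2-4 ALLOC][5-11 ALLOC][12-23 FREE]
Op 5: b = realloc(b, 3) -> b = 12; heap: [0-0 ALLOC][1-1 FREE][2-4 ALLOC][5-11 ALLOC][12-14 ALLOC][15-23 FREE]
Op 6: e = malloc(8) -> e = 15; heap: [0-0 ALLOC][1-1 FREE][2-4 ALLOC][5-11 ALLOC][12-14 ALLOC][15-22 ALLOC][23-23 FREE]
Op 7: f = malloc(4) -> f = NULL; heap: [0-0 ALLOC][1-1 FREE][2-4 ALLOC][5-11 ALLOC][12-14 ALLOC][15-22 ALLOC][23-23 FREE]
Op 8: b = realloc(b, 6) -> NULL (b unchanged); heap: [0-0 ALLOC][1-1 FREE][2-4 ALLOC][5-11 ALLOC][12-14 ALLOC][15-22 ALLOC][23-23 FREE]
Op 9: g = malloc(5) -> g = NULL; heap: [0-0 ALLOC][1-1 FREE][2-4 ALLOC][5-11 ALLOC][12-14 ALLOC][15-22 ALLOC][23-23 FREE]
Op 10: free(a) -> (freed a); heap: [0-1 FREE][2-4 ALLOC][5-11 ALLOC][12-14 ALLOC][15-22 ALLOC][23-23 FREE]
Free blocks: [2 1] total_free=3 largest=2 -> 100*(3-2)/3 = 100/3 ≈ 33.333 -> rounds to 33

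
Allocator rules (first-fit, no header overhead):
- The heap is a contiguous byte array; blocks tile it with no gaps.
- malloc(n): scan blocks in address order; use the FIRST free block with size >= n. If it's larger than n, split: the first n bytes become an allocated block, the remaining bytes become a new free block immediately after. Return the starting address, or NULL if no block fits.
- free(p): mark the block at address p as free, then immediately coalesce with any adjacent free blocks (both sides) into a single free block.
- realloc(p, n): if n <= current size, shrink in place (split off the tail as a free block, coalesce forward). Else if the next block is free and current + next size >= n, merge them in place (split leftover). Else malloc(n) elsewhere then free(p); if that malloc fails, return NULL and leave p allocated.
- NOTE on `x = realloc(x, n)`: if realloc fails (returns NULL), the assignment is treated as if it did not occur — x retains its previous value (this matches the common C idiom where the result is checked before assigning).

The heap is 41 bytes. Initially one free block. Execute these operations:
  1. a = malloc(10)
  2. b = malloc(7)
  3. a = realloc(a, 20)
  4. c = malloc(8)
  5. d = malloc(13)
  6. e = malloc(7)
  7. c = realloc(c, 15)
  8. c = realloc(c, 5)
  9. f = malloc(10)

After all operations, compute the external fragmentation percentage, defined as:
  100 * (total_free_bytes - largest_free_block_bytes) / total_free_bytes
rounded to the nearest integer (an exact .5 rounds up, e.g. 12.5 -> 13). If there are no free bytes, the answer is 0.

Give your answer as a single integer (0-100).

Answer: 44

Derivation:
Op 1: a = malloc(10) -> a = 0; heap: [0-9 ALLOC][10-40 FREE]
Op 2: b = malloc(7) -> b = 10; heap: [0-9 ALLOC][10-16 ALLOC][17-40 FREE]
Op 3: a = realloc(a, 20) -> a = 17; heap: [0-9 FREE][10-16 ALLOC][17-36 ALLOC][37-40 FREE]
Op 4: c = malloc(8) -> c = 0; heap: [0-7 ALLOC][8-9 FREE][10-16 ALLOC][17-36 ALLOC][37-40 FREE]
Op 5: d = malloc(13) -> d = NULL; heap: [0-7 ALLOC][8-9 FREE][10-16 ALLOC][17-36 ALLOC][37-40 FREE]
Op 6: e = malloc(7) -> e = NULL; heap: [0-7 ALLOC][8-9 FREE][10-16 ALLOC][17-36 ALLOC][37-40 FREE]
Op 7: c = realloc(c, 15) -> NULL (c unchanged); heap: [0-7 ALLOC][8-9 FREE][10-16 ALLOC][17-36 ALLOC][37-40 FREE]
Op 8: c = realloc(c, 5) -> c = 0; heap: [0-4 ALLOC][5-9 FREE][10-16 ALLOC][17-36 ALLOC][37-40 FREE]
Op 9: f = malloc(10) -> f = NULL; heap: [0-4 ALLOC][5-9 FREE][10-16 ALLOC][17-36 ALLOC][37-40 FREE]
Free blocks: [5 4] total_free=9 largest=5 -> 100*(9-5)/9 = 400/9 ≈ 44.444 -> rounds to 44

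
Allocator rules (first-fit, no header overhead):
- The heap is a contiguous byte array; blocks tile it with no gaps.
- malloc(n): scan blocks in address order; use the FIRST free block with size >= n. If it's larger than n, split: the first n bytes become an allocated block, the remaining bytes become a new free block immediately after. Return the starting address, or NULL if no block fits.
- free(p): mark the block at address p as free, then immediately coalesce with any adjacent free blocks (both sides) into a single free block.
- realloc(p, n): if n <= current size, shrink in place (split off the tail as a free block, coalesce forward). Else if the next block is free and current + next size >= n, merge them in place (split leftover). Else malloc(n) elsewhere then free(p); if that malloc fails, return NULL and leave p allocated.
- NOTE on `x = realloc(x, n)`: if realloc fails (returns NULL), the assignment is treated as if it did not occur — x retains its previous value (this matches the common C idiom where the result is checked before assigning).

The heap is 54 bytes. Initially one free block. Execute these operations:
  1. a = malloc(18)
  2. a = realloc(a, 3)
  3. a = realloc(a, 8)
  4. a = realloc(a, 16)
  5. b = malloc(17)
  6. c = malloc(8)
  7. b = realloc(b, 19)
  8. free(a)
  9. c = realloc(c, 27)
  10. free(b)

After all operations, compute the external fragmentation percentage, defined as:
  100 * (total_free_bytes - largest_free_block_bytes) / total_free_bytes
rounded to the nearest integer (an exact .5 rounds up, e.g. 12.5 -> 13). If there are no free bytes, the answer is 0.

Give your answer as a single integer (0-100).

Answer: 28

Derivation:
Op 1: a = malloc(18) -> a = 0; heap: [0-17 ALLOC][18-53 FREE]
Op 2: a = realloc(a, 3) -> a = 0; heap: [0-2 ALLOC][3-53 FREE]
Op 3: a = realloc(a, 8) -> a = 0; heap: [0-7 ALLOC][8-53 FREE]
Op 4: a = realloc(a, 16) -> a = 0; heap: [0-15 ALLOC][16-53 FREE]
Op 5: b = malloc(17) -> b = 16; heap: [0-15 ALLOC][16-32 ALLOC][33-53 FREE]
Op 6: c = malloc(8) -> c = 33; heap: [0-15 ALLOC][16-32 ALLOC][33-40 ALLOC][41-53 FREE]
Op 7: b = realloc(b, 19) -> NULL (b unchanged); heap: [0-15 ALLOC][16-32 ALLOC][33-40 ALLOC][41-53 FREE]
Op 8: free(a) -> (freed a); heap: [0-15 FREE][16-32 ALLOC][33-40 ALLOC][41-53 FREE]
Op 9: c = realloc(c, 27) -> NULL (c unchanged); heap: [0-15 FREE][16-32 ALLOC][33-40 ALLOC][41-53 FREE]
Op 10: free(b) -> (freed b); heap: [0-32 FREE][33-40 ALLOC][41-53 FREE]
Free blocks: [33 13] total_free=46 largest=33 -> 100*(46-33)/46 = 1300/46 ≈ 28.261 -> rounds to 28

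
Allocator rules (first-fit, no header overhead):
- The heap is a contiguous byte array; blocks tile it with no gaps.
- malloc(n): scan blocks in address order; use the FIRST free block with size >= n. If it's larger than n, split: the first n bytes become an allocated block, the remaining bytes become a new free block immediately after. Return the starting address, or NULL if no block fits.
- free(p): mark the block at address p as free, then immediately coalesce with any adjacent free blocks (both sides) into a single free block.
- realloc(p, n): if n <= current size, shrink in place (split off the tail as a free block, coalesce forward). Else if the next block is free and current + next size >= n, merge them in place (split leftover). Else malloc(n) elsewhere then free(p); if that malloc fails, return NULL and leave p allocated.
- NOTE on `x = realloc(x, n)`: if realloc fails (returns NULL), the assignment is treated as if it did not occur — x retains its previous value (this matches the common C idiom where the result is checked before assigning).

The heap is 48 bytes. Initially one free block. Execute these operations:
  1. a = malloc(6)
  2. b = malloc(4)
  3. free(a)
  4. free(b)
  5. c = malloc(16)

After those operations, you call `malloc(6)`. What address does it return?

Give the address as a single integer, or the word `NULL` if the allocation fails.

Answer: 16

Derivation:
Op 1: a = malloc(6) -> a = 0; heap: [0-5 ALLOC][6-47 FREE]
Op 2: b = malloc(4) -> b = 6; heap: [0-5 ALLOC][6-9 ALLOC][10-47 FREE]
Op 3: free(a) -> (freed a); heap: [0-5 FREE][6-9 ALLOC][10-47 FREE]
Op 4: free(b) -> (freed b); heap: [0-47 FREE]
Op 5: c = malloc(16) -> c = 0; heap: [0-15 ALLOC][16-47 FREE]
malloc(6): first-fit scan over [0-15 ALLOC][16-47 FREE] -> 16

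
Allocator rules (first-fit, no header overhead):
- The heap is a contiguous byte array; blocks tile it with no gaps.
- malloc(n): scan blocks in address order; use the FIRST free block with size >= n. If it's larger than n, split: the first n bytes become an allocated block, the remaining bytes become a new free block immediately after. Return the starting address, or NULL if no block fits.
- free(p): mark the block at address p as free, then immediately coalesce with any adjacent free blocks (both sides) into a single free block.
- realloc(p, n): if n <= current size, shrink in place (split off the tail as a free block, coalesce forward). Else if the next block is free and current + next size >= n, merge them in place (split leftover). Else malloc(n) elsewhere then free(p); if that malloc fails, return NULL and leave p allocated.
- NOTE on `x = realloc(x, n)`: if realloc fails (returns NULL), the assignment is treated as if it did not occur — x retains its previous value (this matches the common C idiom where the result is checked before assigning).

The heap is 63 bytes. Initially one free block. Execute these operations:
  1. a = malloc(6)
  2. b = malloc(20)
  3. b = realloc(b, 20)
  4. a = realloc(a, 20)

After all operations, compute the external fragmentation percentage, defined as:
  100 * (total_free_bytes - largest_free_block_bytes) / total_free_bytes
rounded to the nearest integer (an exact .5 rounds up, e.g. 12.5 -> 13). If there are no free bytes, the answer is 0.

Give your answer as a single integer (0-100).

Op 1: a = malloc(6) -> a = 0; heap: [0-5 ALLOC][6-62 FREE]
Op 2: b = malloc(20) -> b = 6; heap: [0-5 ALLOC][6-25 ALLOC][26-62 FREE]
Op 3: b = realloc(b, 20) -> b = 6; heap: [0-5 ALLOC][6-25 ALLOC][26-62 FREE]
Op 4: a = realloc(a, 20) -> a = 26; heap: [0-5 FREE][6-25 ALLOC][26-45 ALLOC][46-62 FREE]
Free blocks: [6 17] total_free=23 largest=17 -> 100*(23-17)/23 = 600/23 ≈ 26.087 -> rounds to 26

Answer: 26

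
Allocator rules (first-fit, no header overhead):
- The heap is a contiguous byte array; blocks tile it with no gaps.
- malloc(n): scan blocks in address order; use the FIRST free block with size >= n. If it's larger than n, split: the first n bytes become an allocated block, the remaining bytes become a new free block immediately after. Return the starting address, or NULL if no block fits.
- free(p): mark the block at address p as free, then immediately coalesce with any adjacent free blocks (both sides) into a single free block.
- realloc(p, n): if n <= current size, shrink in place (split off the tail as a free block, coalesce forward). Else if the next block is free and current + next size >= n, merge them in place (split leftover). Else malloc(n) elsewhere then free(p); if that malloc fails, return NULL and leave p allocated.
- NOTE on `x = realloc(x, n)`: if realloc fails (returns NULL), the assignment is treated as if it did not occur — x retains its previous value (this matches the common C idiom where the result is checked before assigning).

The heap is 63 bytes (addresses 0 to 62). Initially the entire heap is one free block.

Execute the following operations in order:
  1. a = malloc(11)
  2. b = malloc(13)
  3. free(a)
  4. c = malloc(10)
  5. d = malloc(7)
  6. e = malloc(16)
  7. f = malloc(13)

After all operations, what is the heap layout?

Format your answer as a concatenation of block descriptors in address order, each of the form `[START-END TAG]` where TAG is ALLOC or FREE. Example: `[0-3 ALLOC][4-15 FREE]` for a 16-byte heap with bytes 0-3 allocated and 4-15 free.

Op 1: a = malloc(11) -> a = 0; heap: [0-10 ALLOC][11-62 FREE]
Op 2: b = malloc(13) -> b = 11; heap: [0-10 ALLOC][11-23 ALLOC][24-62 FREE]
Op 3: free(a) -> (freed a); heap: [0-10 FREE][11-23 ALLOC][24-62 FREE]
Op 4: c = malloc(10) -> c = 0; heap: [0-9 ALLOC][10-10 FREE][11-23 ALLOC][24-62 FREE]
Op 5: d = malloc(7) -> d = 24; heap: [0-9 ALLOC][10-10 FREE][11-23 ALLOC][24-30 ALLOC][31-62 FREE]
Op 6: e = malloc(16) -> e = 31; heap: [0-9 ALLOC][10-10 FREE][11-23 ALLOC][24-30 ALLOC][31-46 ALLOC][47-62 FREE]
Op 7: f = malloc(13) -> f = 47; heap: [0-9 ALLOC][10-10 FREE][11-23 ALLOC][24-30 ALLOC][31-46 ALLOC][47-59 ALLOC][60-62 FREE]

Answer: [0-9 ALLOC][10-10 FREE][11-23 ALLOC][24-30 ALLOC][31-46 ALLOC][47-59 ALLOC][60-62 FREE]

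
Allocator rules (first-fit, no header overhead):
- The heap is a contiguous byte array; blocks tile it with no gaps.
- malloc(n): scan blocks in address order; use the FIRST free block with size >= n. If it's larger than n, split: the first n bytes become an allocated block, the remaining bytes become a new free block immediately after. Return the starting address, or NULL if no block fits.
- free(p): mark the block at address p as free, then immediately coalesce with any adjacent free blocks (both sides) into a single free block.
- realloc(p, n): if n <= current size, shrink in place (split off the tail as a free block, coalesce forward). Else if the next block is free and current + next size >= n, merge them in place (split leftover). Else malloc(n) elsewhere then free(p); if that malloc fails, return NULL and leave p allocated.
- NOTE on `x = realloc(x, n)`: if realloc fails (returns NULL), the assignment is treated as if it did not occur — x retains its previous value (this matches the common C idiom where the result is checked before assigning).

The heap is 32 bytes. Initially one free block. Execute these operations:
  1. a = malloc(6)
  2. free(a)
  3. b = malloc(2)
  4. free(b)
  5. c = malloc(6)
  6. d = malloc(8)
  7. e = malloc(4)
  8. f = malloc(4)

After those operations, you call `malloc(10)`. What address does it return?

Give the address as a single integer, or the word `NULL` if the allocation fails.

Op 1: a = malloc(6) -> a = 0; heap: [0-5 ALLOC][6-31 FREE]
Op 2: free(a) -> (freed a); heap: [0-31 FREE]
Op 3: b = malloc(2) -> b = 0; heap: [0-1 ALLOC][2-31 FREE]
Op 4: free(b) -> (freed b); heap: [0-31 FREE]
Op 5: c = malloc(6) -> c = 0; heap: [0-5 ALLOC][6-31 FREE]
Op 6: d = malloc(8) -> d = 6; heap: [0-5 ALLOC][6-13 ALLOC][14-31 FREE]
Op 7: e = malloc(4) -> e = 14; heap: [0-5 ALLOC][6-13 ALLOC][14-17 ALLOC][18-31 FREE]
Op 8: f = malloc(4) -> f = 18; heap: [0-5 ALLOC][6-13 ALLOC][14-17 ALLOC][18-21 ALLOC][22-31 FREE]
malloc(10): first-fit scan over [0-5 ALLOC][6-13 ALLOC][14-17 ALLOC][18-21 ALLOC][22-31 FREE] -> 22

Answer: 22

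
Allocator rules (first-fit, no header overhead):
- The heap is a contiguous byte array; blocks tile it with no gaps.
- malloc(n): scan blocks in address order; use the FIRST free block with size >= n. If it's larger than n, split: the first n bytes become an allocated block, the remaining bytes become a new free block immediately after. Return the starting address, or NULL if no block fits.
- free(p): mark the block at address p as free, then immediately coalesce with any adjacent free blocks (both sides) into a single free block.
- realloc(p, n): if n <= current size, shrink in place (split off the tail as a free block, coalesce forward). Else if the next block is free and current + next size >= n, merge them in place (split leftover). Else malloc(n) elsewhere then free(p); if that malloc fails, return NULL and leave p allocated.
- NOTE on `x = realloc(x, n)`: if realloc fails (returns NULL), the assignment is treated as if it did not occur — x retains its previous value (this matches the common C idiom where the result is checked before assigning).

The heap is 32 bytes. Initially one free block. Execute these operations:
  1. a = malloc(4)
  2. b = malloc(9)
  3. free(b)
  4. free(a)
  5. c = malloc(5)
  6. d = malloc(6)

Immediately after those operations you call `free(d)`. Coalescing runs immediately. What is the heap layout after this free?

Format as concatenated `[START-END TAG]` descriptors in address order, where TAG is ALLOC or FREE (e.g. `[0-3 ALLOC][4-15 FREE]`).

Op 1: a = malloc(4) -> a = 0; heap: [0-3 ALLOC][4-31 FREE]
Op 2: b = malloc(9) -> b = 4; heap: [0-3 ALLOC][4-12 ALLOC][13-31 FREE]
Op 3: free(b) -> (freed b); heap: [0-3 ALLOC][4-31 FREE]
Op 4: free(a) -> (freed a); heap: [0-31 FREE]
Op 5: c = malloc(5) -> c = 0; heap: [0-4 ALLOC][5-31 FREE]
Op 6: d = malloc(6) -> d = 5; heap: [0-4 ALLOC][5-10 ALLOC][11-31 FREE]
free(d): d = 5 -> block [5-10 ALLOC]; mark free, coalesce with adjacent free neighbors -> [0-4 ALLOC][5-31 FREE]

Answer: [0-4 ALLOC][5-31 FREE]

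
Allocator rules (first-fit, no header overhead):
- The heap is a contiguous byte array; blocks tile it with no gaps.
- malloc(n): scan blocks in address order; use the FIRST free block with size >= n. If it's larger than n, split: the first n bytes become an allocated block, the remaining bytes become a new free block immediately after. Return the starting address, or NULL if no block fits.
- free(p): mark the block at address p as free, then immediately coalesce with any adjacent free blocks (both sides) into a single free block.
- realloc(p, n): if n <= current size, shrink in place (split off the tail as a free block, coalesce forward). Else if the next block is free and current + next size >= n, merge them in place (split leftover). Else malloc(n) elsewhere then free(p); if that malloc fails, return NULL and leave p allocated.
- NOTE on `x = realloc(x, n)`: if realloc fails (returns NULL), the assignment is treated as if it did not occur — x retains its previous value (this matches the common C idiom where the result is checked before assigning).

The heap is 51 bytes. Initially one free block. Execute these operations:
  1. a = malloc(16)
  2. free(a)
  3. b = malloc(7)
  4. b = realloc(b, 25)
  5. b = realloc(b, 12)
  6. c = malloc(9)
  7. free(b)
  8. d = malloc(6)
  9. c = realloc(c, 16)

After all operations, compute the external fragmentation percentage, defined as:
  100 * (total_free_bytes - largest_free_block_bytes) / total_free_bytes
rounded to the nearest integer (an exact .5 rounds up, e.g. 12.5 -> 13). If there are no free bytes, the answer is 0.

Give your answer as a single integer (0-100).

Answer: 21

Derivation:
Op 1: a = malloc(16) -> a = 0; heap: [0-15 ALLOC][16-50 FREE]
Op 2: free(a) -> (freed a); heap: [0-50 FREE]
Op 3: b = malloc(7) -> b = 0; heap: [0-6 ALLOC][7-50 FREE]
Op 4: b = realloc(b, 25) -> b = 0; heap: [0-24 ALLOC][25-50 FREE]
Op 5: b = realloc(b, 12) -> b = 0; heap: [0-11 ALLOC][12-50 FREE]
Op 6: c = malloc(9) -> c = 12; heap: [0-11 ALLOC][12-20 ALLOC][21-50 FREE]
Op 7: free(b) -> (freed b); heap: [0-11 FREE][12-20 ALLOC][21-50 FREE]
Op 8: d = malloc(6) -> d = 0; heap: [0-5 ALLOC][6-11 FREE][12-20 ALLOC][21-50 FREE]
Op 9: c = realloc(c, 16) -> c = 12; heap: [0-5 ALLOC][6-11 FREE][12-27 ALLOC][28-50 FREE]
Free blocks: [6 23] total_free=29 largest=23 -> 100*(29-23)/29 = 600/29 ≈ 20.690 -> rounds to 21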